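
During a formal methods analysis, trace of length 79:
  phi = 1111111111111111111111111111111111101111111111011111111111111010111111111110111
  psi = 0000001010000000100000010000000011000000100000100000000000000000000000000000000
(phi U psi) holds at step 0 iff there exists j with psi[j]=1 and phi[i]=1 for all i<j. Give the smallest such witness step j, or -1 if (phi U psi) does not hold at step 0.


(phi U psi) at 0: need smallest j with psi[j]=1 and phi[i]=1 for all i in [0,j).
Scan from step 0:
  step 0: phi=1, psi=0 -> continue
  step 1: phi=1, psi=0 -> continue
  step 2: phi=1, psi=0 -> continue
  step 3: phi=1, psi=0 -> continue
  step 6: psi=1 and phi held for [0,6) -> witness found
Witness step = 6

6


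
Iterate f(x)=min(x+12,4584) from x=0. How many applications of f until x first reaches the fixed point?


Step 1: x=0, cap=4584, increment=12
Step 2: x grows by 12 each step until capped at 4584; fixed point is x=4584
Step 3: iterations = ceil(4584/12) = 382

382


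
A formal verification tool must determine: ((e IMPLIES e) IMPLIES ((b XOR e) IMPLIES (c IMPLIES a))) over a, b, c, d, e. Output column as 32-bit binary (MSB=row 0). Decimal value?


Formula: ((e IMPLIES e) IMPLIES ((b XOR e) IMPLIES (c IMPLIES a))) over a, b, c, d, e (32 rows)
Evaluate each row (bits = a,b,c,d,e, MSB first):
  row 0 [00000]: ((0 IMPLIES 0) IMPLIES ((0 XOR 0) IMPLIES (0 IMPLIES 0))) -> 1
  row 1 [00001]: ((1 IMPLIES 1) IMPLIES ((0 XOR 1) IMPLIES (0 IMPLIES 0))) -> 1
  row 2 [00010]: ((0 IMPLIES 0) IMPLIES ((0 XOR 0) IMPLIES (0 IMPLIES 0))) -> 1
  row 3 [00011]: ((1 IMPLIES 1) IMPLIES ((0 XOR 1) IMPLIES (0 IMPLIES 0))) -> 1
  row 4 [00100]: ((0 IMPLIES 0) IMPLIES ((0 XOR 0) IMPLIES (1 IMPLIES 0))) -> 1
  row 5 [00101]: ((1 IMPLIES 1) IMPLIES ((0 XOR 1) IMPLIES (1 IMPLIES 0))) -> 0
  row 6 [00110]: ((0 IMPLIES 0) IMPLIES ((0 XOR 0) IMPLIES (1 IMPLIES 0))) -> 1
  row 7 [00111]: ((1 IMPLIES 1) IMPLIES ((0 XOR 1) IMPLIES (1 IMPLIES 0))) -> 0
  row 8 [01000]: ((0 IMPLIES 0) IMPLIES ((1 XOR 0) IMPLIES (0 IMPLIES 0))) -> 1
  row 9 [01001]: ((1 IMPLIES 1) IMPLIES ((1 XOR 1) IMPLIES (0 IMPLIES 0))) -> 1
  row 10 [01010]: ((0 IMPLIES 0) IMPLIES ((1 XOR 0) IMPLIES (0 IMPLIES 0))) -> 1
  row 11 [01011]: ((1 IMPLIES 1) IMPLIES ((1 XOR 1) IMPLIES (0 IMPLIES 0))) -> 1
  row 12 [01100]: ((0 IMPLIES 0) IMPLIES ((1 XOR 0) IMPLIES (1 IMPLIES 0))) -> 0
  row 13 [01101]: ((1 IMPLIES 1) IMPLIES ((1 XOR 1) IMPLIES (1 IMPLIES 0))) -> 1
  row 14 [01110]: ((0 IMPLIES 0) IMPLIES ((1 XOR 0) IMPLIES (1 IMPLIES 0))) -> 0
  row 15 [01111]: ((1 IMPLIES 1) IMPLIES ((1 XOR 1) IMPLIES (1 IMPLIES 0))) -> 1
  row 16 [10000]: ((0 IMPLIES 0) IMPLIES ((0 XOR 0) IMPLIES (0 IMPLIES 1))) -> 1
  row 17 [10001]: ((1 IMPLIES 1) IMPLIES ((0 XOR 1) IMPLIES (0 IMPLIES 1))) -> 1
  row 18 [10010]: ((0 IMPLIES 0) IMPLIES ((0 XOR 0) IMPLIES (0 IMPLIES 1))) -> 1
  row 19 [10011]: ((1 IMPLIES 1) IMPLIES ((0 XOR 1) IMPLIES (0 IMPLIES 1))) -> 1
  row 20 [10100]: ((0 IMPLIES 0) IMPLIES ((0 XOR 0) IMPLIES (1 IMPLIES 1))) -> 1
  row 21 [10101]: ((1 IMPLIES 1) IMPLIES ((0 XOR 1) IMPLIES (1 IMPLIES 1))) -> 1
  row 22 [10110]: ((0 IMPLIES 0) IMPLIES ((0 XOR 0) IMPLIES (1 IMPLIES 1))) -> 1
  row 23 [10111]: ((1 IMPLIES 1) IMPLIES ((0 XOR 1) IMPLIES (1 IMPLIES 1))) -> 1
  row 24 [11000]: ((0 IMPLIES 0) IMPLIES ((1 XOR 0) IMPLIES (0 IMPLIES 1))) -> 1
  row 25 [11001]: ((1 IMPLIES 1) IMPLIES ((1 XOR 1) IMPLIES (0 IMPLIES 1))) -> 1
  row 26 [11010]: ((0 IMPLIES 0) IMPLIES ((1 XOR 0) IMPLIES (0 IMPLIES 1))) -> 1
  row 27 [11011]: ((1 IMPLIES 1) IMPLIES ((1 XOR 1) IMPLIES (0 IMPLIES 1))) -> 1
  row 28 [11100]: ((0 IMPLIES 0) IMPLIES ((1 XOR 0) IMPLIES (1 IMPLIES 1))) -> 1
  row 29 [11101]: ((1 IMPLIES 1) IMPLIES ((1 XOR 1) IMPLIES (1 IMPLIES 1))) -> 1
  row 30 [11110]: ((0 IMPLIES 0) IMPLIES ((1 XOR 0) IMPLIES (1 IMPLIES 1))) -> 1
  row 31 [11111]: ((1 IMPLIES 1) IMPLIES ((1 XOR 1) IMPLIES (1 IMPLIES 1))) -> 1
Full result column, 4 rows per line (a,b,c fixed per line; d,e runs 00..11 left to right):
  rows 0-3 [a,b,c=000]: 1111  = hex F
  rows 4-7 [a,b,c=001]: 1010  = hex A
  rows 8-11 [a,b,c=010]: 1111  = hex F
  rows 12-15 [a,b,c=011]: 0101  = hex 5
  rows 16-19 [a,b,c=100]: 1111  = hex F
  rows 20-23 [a,b,c=101]: 1111  = hex F
  rows 24-27 [a,b,c=110]: 1111  = hex F
  rows 28-31 [a,b,c=111]: 1111  = hex F
Output column (row 0 .. row 31) = 11111010111101011111111111111111
Output column grouped in 4s = 1111 1010 1111 0101 1111 1111 1111 1111 = 0xFAF5FFFF
Convert to decimal digit by digit (value = value*16 + digit):
  F -> 15
  15*16 + 10 (A) = 250
  250*16 + 15 (F) = 4015
  4015*16 + 5 = 64245
  64245*16 + 15 (F) = 1027935
  1027935*16 + 15 (F) = 16446975
  16446975*16 + 15 (F) = 263151615
  263151615*16 + 15 (F) = 4210425855
Decimal = 4210425855

4210425855


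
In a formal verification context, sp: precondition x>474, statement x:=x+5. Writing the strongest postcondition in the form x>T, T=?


Formula: sp(P, x:=E) = exists old_x. (x = E[old_x/x]) AND P[old_x/x] (old_x is the value of x before the assignment; eliminate old_x by solving x = E[old_x/x] for old_x)
Step 1: Precondition P: x>474, i.e. old_x > 474
Step 2: Assignment gives x = old_x + 5, so old_x = x - 5
Step 3: Substitute into P: x - 5 > 474
Step 4: Simplify: x > 474+5 = 479

479


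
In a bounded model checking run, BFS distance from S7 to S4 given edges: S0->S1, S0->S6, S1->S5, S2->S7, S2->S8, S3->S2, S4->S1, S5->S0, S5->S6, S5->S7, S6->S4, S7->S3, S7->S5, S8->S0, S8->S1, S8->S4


BFS layer-by-layer from S7:
  dist 0: {S7}
  dist 1: {S3, S5}
  dist 2: {S0, S2, S6}
  dist 3: {S1, S4, S8}
  -> S4 reached at distance 3
Shortest path length = 3

3


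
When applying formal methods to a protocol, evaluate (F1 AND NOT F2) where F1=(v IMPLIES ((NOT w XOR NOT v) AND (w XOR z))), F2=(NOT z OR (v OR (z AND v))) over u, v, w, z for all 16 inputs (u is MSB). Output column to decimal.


F1 = (v IMPLIES ((NOT w XOR NOT v) AND (w XOR z)))
F2 = (NOT z OR (v OR (z AND v)))
Counterexample to F1=>F2 is where F1=1 and F2=0.
Evaluate each row (bits = u,v,w,z, MSB first):
  row 0 [0000]: F1=1 F2=1 -> F1&~F2 -> 0
  row 1 [0001]: F1=1 F2=0 -> F1&~F2 -> 1
  row 2 [0010]: F1=1 F2=1 -> F1&~F2 -> 0
  row 3 [0011]: F1=1 F2=0 -> F1&~F2 -> 1
  row 4 [0100]: F1=0 F2=1 -> F1&~F2 -> 0
  row 5 [0101]: F1=1 F2=1 -> F1&~F2 -> 0
  row 6 [0110]: F1=0 F2=1 -> F1&~F2 -> 0
  row 7 [0111]: F1=0 F2=1 -> F1&~F2 -> 0
  row 8 [1000]: F1=1 F2=1 -> F1&~F2 -> 0
  row 9 [1001]: F1=1 F2=0 -> F1&~F2 -> 1
  row 10 [1010]: F1=1 F2=1 -> F1&~F2 -> 0
  row 11 [1011]: F1=1 F2=0 -> F1&~F2 -> 1
  row 12 [1100]: F1=0 F2=1 -> F1&~F2 -> 0
  row 13 [1101]: F1=1 F2=1 -> F1&~F2 -> 0
  row 14 [1110]: F1=0 F2=1 -> F1&~F2 -> 0
  row 15 [1111]: F1=0 F2=1 -> F1&~F2 -> 0
Full result column, 4 rows per line (u,v fixed per line; w,z runs 00..11 left to right):
  rows 0-3 [u,v=00]: 0101  = hex 5
  rows 4-7 [u,v=01]: 0000  = hex 0
  rows 8-11 [u,v=10]: 0101  = hex 5
  rows 12-15 [u,v=11]: 0000  = hex 0
Counterexample vector (row 0 .. row 15) = 0101000001010000
Output column grouped in 4s = 0101 0000 0101 0000 = 0x5050
Convert to decimal digit by digit (value = value*16 + digit):
  5 -> 5
  5*16 + 0 = 80
  80*16 + 5 = 1285
  1285*16 + 0 = 20560
Decimal = 20560

20560


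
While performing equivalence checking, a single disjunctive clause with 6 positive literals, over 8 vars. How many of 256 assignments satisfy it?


Step 1: Total=2^8=256
Step 2: Unsat when all 6 false: 2^2=4
Step 3: Sat=256-4=252

252


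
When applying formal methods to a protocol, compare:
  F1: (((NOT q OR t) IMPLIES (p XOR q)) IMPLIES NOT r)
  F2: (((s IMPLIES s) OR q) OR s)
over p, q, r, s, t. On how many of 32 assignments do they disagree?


F1 = (((NOT q OR t) IMPLIES (p XOR q)) IMPLIES NOT r)
F2 = (((s IMPLIES s) OR q) OR s)
Evaluate both on each of 32 rows (bits = p,q,r,s,t):
  row 0 [00000]: F1=1 F2=1 -> 0
  row 1 [00001]: F1=1 F2=1 -> 0
  row 2 [00010]: F1=1 F2=1 -> 0
  row 3 [00011]: F1=1 F2=1 -> 0
  row 4 [00100]: F1=1 F2=1 -> 0
  row 5 [00101]: F1=1 F2=1 -> 0
  row 6 [00110]: F1=1 F2=1 -> 0
  row 7 [00111]: F1=1 F2=1 -> 0
  row 8 [01000]: F1=1 F2=1 -> 0
  row 9 [01001]: F1=1 F2=1 -> 0
  row 10 [01010]: F1=1 F2=1 -> 0
  row 11 [01011]: F1=1 F2=1 -> 0
  row 12 [01100]: F1=0 F2=1 (differ) -> 1
  row 13 [01101]: F1=0 F2=1 (differ) -> 1
  row 14 [01110]: F1=0 F2=1 (differ) -> 1
  row 15 [01111]: F1=0 F2=1 (differ) -> 1
  row 16 [10000]: F1=1 F2=1 -> 0
  row 17 [10001]: F1=1 F2=1 -> 0
  row 18 [10010]: F1=1 F2=1 -> 0
  row 19 [10011]: F1=1 F2=1 -> 0
  row 20 [10100]: F1=0 F2=1 (differ) -> 1
  row 21 [10101]: F1=0 F2=1 (differ) -> 1
  row 22 [10110]: F1=0 F2=1 (differ) -> 1
  row 23 [10111]: F1=0 F2=1 (differ) -> 1
  row 24 [11000]: F1=1 F2=1 -> 0
  row 25 [11001]: F1=1 F2=1 -> 0
  row 26 [11010]: F1=1 F2=1 -> 0
  row 27 [11011]: F1=1 F2=1 -> 0
  row 28 [11100]: F1=0 F2=1 (differ) -> 1
  row 29 [11101]: F1=1 F2=1 -> 0
  row 30 [11110]: F1=0 F2=1 (differ) -> 1
  row 31 [11111]: F1=1 F2=1 -> 0
Full result column, 8 rows per line (p,q fixed per line; r,s,t runs 000..111 left to right):
  rows 0-7 [p,q=00]: 00000000  (ones: 0)
  rows 8-15 [p,q=01]: 00001111  (ones: 4)
  rows 16-23 [p,q=10]: 00001111  (ones: 4)
  rows 24-31 [p,q=11]: 00001010  (ones: 2)
Disagreements = 0+4+4+2 = 10

10


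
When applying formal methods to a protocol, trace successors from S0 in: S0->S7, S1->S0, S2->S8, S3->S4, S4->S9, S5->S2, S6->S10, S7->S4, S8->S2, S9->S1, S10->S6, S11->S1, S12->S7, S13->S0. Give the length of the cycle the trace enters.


Trace from S0 until a state repeats:
  S0 -> S7 -> S4 -> S9 -> S1 -> S0
S0 first seen at step 0, revisited at step 5.
Cycle length = 5 - 0 = 5

5


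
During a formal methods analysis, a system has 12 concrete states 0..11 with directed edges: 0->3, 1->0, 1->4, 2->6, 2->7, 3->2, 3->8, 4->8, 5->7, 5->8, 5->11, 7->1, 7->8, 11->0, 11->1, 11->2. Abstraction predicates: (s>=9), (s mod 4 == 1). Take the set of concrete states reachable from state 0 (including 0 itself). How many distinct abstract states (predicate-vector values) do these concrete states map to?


BFS from 0:
Concrete reachable: {0, 1, 2, 3, 4, 6, 7, 8}
Abstract via predicates (s>=9), (s mod 4 == 1):
  (0,0) <- {0, 2, 3, 4, 6, 7, 8}
  (0,1) <- {1}
Distinct abstract states = 2

2


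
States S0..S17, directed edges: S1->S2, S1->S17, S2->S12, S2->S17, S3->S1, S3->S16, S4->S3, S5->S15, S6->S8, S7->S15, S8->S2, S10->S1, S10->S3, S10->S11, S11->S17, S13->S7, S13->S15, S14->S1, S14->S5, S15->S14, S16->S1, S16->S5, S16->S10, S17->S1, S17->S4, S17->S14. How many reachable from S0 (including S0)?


BFS from S0:
  layer 0: {S0}
Reachable set: {S0}
Count = 1

1


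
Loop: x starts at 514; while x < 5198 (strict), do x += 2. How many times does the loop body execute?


Step 1: x goes from 514 toward 5198 by 2; the body runs while x<5198, so iterations = ceil((bound-start)/step)
Step 2: Distance=4684
Step 3: ceil(4684/2)=2342

2342


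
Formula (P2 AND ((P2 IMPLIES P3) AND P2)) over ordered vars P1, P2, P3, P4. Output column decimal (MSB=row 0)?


Formula: (P2 AND ((P2 IMPLIES P3) AND P2)) over P1, P2, P3, P4 (16 rows)
Evaluate each row (bits = P1,P2,P3,P4, MSB first):
  row 0 [0000]: (0 AND ((0 IMPLIES 0) AND 0)) -> 0
  row 1 [0001]: (0 AND ((0 IMPLIES 0) AND 0)) -> 0
  row 2 [0010]: (0 AND ((0 IMPLIES 1) AND 0)) -> 0
  row 3 [0011]: (0 AND ((0 IMPLIES 1) AND 0)) -> 0
  row 4 [0100]: (1 AND ((1 IMPLIES 0) AND 1)) -> 0
  row 5 [0101]: (1 AND ((1 IMPLIES 0) AND 1)) -> 0
  row 6 [0110]: (1 AND ((1 IMPLIES 1) AND 1)) -> 1
  row 7 [0111]: (1 AND ((1 IMPLIES 1) AND 1)) -> 1
  row 8 [1000]: (0 AND ((0 IMPLIES 0) AND 0)) -> 0
  row 9 [1001]: (0 AND ((0 IMPLIES 0) AND 0)) -> 0
  row 10 [1010]: (0 AND ((0 IMPLIES 1) AND 0)) -> 0
  row 11 [1011]: (0 AND ((0 IMPLIES 1) AND 0)) -> 0
  row 12 [1100]: (1 AND ((1 IMPLIES 0) AND 1)) -> 0
  row 13 [1101]: (1 AND ((1 IMPLIES 0) AND 1)) -> 0
  row 14 [1110]: (1 AND ((1 IMPLIES 1) AND 1)) -> 1
  row 15 [1111]: (1 AND ((1 IMPLIES 1) AND 1)) -> 1
Full result column, 4 rows per line (P1,P2 fixed per line; P3,P4 runs 00..11 left to right):
  rows 0-3 [P1,P2=00]: 0000  = hex 0
  rows 4-7 [P1,P2=01]: 0011  = hex 3
  rows 8-11 [P1,P2=10]: 0000  = hex 0
  rows 12-15 [P1,P2=11]: 0011  = hex 3
Output column (row 0 .. row 15) = 0000001100000011
Output column grouped in 4s = 0000 0011 0000 0011 = 0x0303
Convert to decimal digit by digit (value = value*16 + digit):
  0 -> 0
  0*16 + 3 = 3
  3*16 + 0 = 48
  48*16 + 3 = 771
Decimal = 771

771


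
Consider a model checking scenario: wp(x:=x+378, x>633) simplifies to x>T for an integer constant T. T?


Formula: wp(x:=E, P) = P[E/x] (substitute E for x in postcondition)
Step 1: Postcondition: x>633
Step 2: Substitute x+378 for x: x+378>633
Step 3: Solve for x: x > 633-378 = 255

255


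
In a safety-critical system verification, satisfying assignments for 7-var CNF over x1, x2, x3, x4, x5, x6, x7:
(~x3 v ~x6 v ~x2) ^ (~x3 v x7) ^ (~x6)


CNF with 3 clauses over 7 vars (128 assignments).
An assignment satisfies CNF iff every clause has >=1 true literal.
Check each row (bits = x1,x2,x3,x4,x5,x6,x7; clause T/F shown):
  row 0 [0000000]: clauses=TTT -> 1
  row 1 [0000001]: clauses=TTT -> 1
  row 2 [0000010]: clauses=TTF -> 0
  row 3 [0000011]: clauses=TTF -> 0
  row 4 [0000100]: clauses=TTT -> 1
  (every remaining row is evaluated the same way; all 128 results are listed next)
Full result column, 8 rows per line (x1,x2,x3,x4 fixed per line; x5,x6,x7 runs 000..111 left to right):
  rows 0-7 [x1,x2,x3,x4=0000]: 11001100  (ones: 4)
  rows 8-15 [x1,x2,x3,x4=0001]: 11001100  (ones: 4)
  rows 16-23 [x1,x2,x3,x4=0010]: 01000100  (ones: 2)
  rows 24-31 [x1,x2,x3,x4=0011]: 01000100  (ones: 2)
  rows 32-39 [x1,x2,x3,x4=0100]: 11001100  (ones: 4)
  rows 40-47 [x1,x2,x3,x4=0101]: 11001100  (ones: 4)
  rows 48-55 [x1,x2,x3,x4=0110]: 01000100  (ones: 2)
  rows 56-63 [x1,x2,x3,x4=0111]: 01000100  (ones: 2)
  rows 64-71 [x1,x2,x3,x4=1000]: 11001100  (ones: 4)
  rows 72-79 [x1,x2,x3,x4=1001]: 11001100  (ones: 4)
  rows 80-87 [x1,x2,x3,x4=1010]: 01000100  (ones: 2)
  rows 88-95 [x1,x2,x3,x4=1011]: 01000100  (ones: 2)
  rows 96-103 [x1,x2,x3,x4=1100]: 11001100  (ones: 4)
  rows 104-111 [x1,x2,x3,x4=1101]: 11001100  (ones: 4)
  rows 112-119 [x1,x2,x3,x4=1110]: 01000100  (ones: 2)
  rows 120-127 [x1,x2,x3,x4=1111]: 01000100  (ones: 2)
Satisfying assignments = 4+4+2+2+4+4+2+2+4+4+2+2+4+4+2+2 = 48

48


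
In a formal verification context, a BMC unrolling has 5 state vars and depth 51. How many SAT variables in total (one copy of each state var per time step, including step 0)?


BMC unrolls to depth k, creating one copy of each state var for steps 0..k.
Step count = 51 + 1 = 52 (steps 0 through 51)
Vars per step = 5
Total = 5 * 52 = 260

260


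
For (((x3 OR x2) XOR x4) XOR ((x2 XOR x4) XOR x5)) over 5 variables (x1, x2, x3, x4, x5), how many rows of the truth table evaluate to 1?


Formula: (((x3 OR x2) XOR x4) XOR ((x2 XOR x4) XOR x5)) over 5 vars (32 rows)
Evaluate each row (x1, x2, x3, x4, x5 as bits, MSB first):
  row 0 [00000]: (((0 OR 0) XOR 0) XOR ((0 XOR 0) XOR 0)) -> 0
  row 1 [00001]: (((0 OR 0) XOR 0) XOR ((0 XOR 0) XOR 1)) -> 1
  row 2 [00010]: (((0 OR 0) XOR 1) XOR ((0 XOR 1) XOR 0)) -> 0
  row 3 [00011]: (((0 OR 0) XOR 1) XOR ((0 XOR 1) XOR 1)) -> 1
  row 4 [00100]: (((1 OR 0) XOR 0) XOR ((0 XOR 0) XOR 0)) -> 1
  row 5 [00101]: (((1 OR 0) XOR 0) XOR ((0 XOR 0) XOR 1)) -> 0
  row 6 [00110]: (((1 OR 0) XOR 1) XOR ((0 XOR 1) XOR 0)) -> 1
  row 7 [00111]: (((1 OR 0) XOR 1) XOR ((0 XOR 1) XOR 1)) -> 0
  row 8 [01000]: (((0 OR 1) XOR 0) XOR ((1 XOR 0) XOR 0)) -> 0
  row 9 [01001]: (((0 OR 1) XOR 0) XOR ((1 XOR 0) XOR 1)) -> 1
  row 10 [01010]: (((0 OR 1) XOR 1) XOR ((1 XOR 1) XOR 0)) -> 0
  row 11 [01011]: (((0 OR 1) XOR 1) XOR ((1 XOR 1) XOR 1)) -> 1
  row 12 [01100]: (((1 OR 1) XOR 0) XOR ((1 XOR 0) XOR 0)) -> 0
  row 13 [01101]: (((1 OR 1) XOR 0) XOR ((1 XOR 0) XOR 1)) -> 1
  row 14 [01110]: (((1 OR 1) XOR 1) XOR ((1 XOR 1) XOR 0)) -> 0
  row 15 [01111]: (((1 OR 1) XOR 1) XOR ((1 XOR 1) XOR 1)) -> 1
  row 16 [10000]: (((0 OR 0) XOR 0) XOR ((0 XOR 0) XOR 0)) -> 0
  row 17 [10001]: (((0 OR 0) XOR 0) XOR ((0 XOR 0) XOR 1)) -> 1
  row 18 [10010]: (((0 OR 0) XOR 1) XOR ((0 XOR 1) XOR 0)) -> 0
  row 19 [10011]: (((0 OR 0) XOR 1) XOR ((0 XOR 1) XOR 1)) -> 1
  row 20 [10100]: (((1 OR 0) XOR 0) XOR ((0 XOR 0) XOR 0)) -> 1
  row 21 [10101]: (((1 OR 0) XOR 0) XOR ((0 XOR 0) XOR 1)) -> 0
  row 22 [10110]: (((1 OR 0) XOR 1) XOR ((0 XOR 1) XOR 0)) -> 1
  row 23 [10111]: (((1 OR 0) XOR 1) XOR ((0 XOR 1) XOR 1)) -> 0
  row 24 [11000]: (((0 OR 1) XOR 0) XOR ((1 XOR 0) XOR 0)) -> 0
  row 25 [11001]: (((0 OR 1) XOR 0) XOR ((1 XOR 0) XOR 1)) -> 1
  row 26 [11010]: (((0 OR 1) XOR 1) XOR ((1 XOR 1) XOR 0)) -> 0
  row 27 [11011]: (((0 OR 1) XOR 1) XOR ((1 XOR 1) XOR 1)) -> 1
  row 28 [11100]: (((1 OR 1) XOR 0) XOR ((1 XOR 0) XOR 0)) -> 0
  row 29 [11101]: (((1 OR 1) XOR 0) XOR ((1 XOR 0) XOR 1)) -> 1
  row 30 [11110]: (((1 OR 1) XOR 1) XOR ((1 XOR 1) XOR 0)) -> 0
  row 31 [11111]: (((1 OR 1) XOR 1) XOR ((1 XOR 1) XOR 1)) -> 1
Full result column, 8 rows per line (x1,x2 fixed per line; x3,x4,x5 runs 000..111 left to right):
  rows 0-7 [x1,x2=00]: 01011010  (ones: 4)
  rows 8-15 [x1,x2=01]: 01010101  (ones: 4)
  rows 16-23 [x1,x2=10]: 01011010  (ones: 4)
  rows 24-31 [x1,x2=11]: 01010101  (ones: 4)
Count of 1-rows = 4+4+4+4 = 16

16


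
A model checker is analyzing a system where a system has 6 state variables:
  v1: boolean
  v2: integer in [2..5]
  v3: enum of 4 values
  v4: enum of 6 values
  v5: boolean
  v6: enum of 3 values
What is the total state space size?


State space = product of domain sizes of all variables.
Domain sizes:
  v1 (boolean): 2
  v2 (integer in [2..5]): 4
  v3 (enum of 4 values): 4
  v4 (enum of 6 values): 6
  v5 (boolean): 2
  v6 (enum of 3 values): 3
Product = 2 * 4 * 4 * 6 * 2 * 3 = 1152

1152


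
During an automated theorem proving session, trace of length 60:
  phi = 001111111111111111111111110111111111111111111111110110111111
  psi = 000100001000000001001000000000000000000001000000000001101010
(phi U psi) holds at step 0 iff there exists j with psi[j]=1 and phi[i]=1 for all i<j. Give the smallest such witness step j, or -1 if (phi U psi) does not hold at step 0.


(phi U psi) at 0: need smallest j with psi[j]=1 and phi[i]=1 for all i in [0,j).
Scan from step 0:
  step 0: phi=0 -> phi-prefix broken from here
  step 3: psi=1 but phi already failed -> not a witness
  step 8: psi=1 but phi already failed -> not a witness
  step 17: psi=1 but phi already failed -> not a witness
  step 20: psi=1 but phi already failed -> not a witness
  step 41: psi=1 but phi already failed -> not a witness
  step 53: psi=1 but phi already failed -> not a witness
  step 54: psi=1 but phi already failed -> not a witness
  step 56: psi=1 but phi already failed -> not a witness
  step 58: psi=1 but phi already failed -> not a witness
  end of trace: no witness -> -1
Witness step = -1

-1


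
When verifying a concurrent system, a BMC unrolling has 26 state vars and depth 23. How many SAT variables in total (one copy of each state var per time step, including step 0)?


BMC unrolls to depth k, creating one copy of each state var for steps 0..k.
Step count = 23 + 1 = 24 (steps 0 through 23)
Vars per step = 26
Total = 26 * 24 = 624

624


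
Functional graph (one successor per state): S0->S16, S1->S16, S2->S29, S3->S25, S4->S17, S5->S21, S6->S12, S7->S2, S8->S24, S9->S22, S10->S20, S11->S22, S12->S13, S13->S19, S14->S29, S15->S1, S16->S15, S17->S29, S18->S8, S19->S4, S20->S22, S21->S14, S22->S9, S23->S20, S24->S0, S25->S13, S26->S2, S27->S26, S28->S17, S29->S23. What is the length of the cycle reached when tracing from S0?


Trace from S0 until a state repeats:
  S0 -> S16 -> S15 -> S1 -> S16
S16 first seen at step 1, revisited at step 4.
Cycle length = 4 - 1 = 3

3


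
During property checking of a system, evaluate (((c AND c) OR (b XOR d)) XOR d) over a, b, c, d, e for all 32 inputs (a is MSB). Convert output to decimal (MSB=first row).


Formula: (((c AND c) OR (b XOR d)) XOR d) over a, b, c, d, e (32 rows)
Evaluate each row (bits = a,b,c,d,e, MSB first):
  row 0 [00000]: (((0 AND 0) OR (0 XOR 0)) XOR 0) -> 0
  row 1 [00001]: (((0 AND 0) OR (0 XOR 0)) XOR 0) -> 0
  row 2 [00010]: (((0 AND 0) OR (0 XOR 1)) XOR 1) -> 0
  row 3 [00011]: (((0 AND 0) OR (0 XOR 1)) XOR 1) -> 0
  row 4 [00100]: (((1 AND 1) OR (0 XOR 0)) XOR 0) -> 1
  row 5 [00101]: (((1 AND 1) OR (0 XOR 0)) XOR 0) -> 1
  row 6 [00110]: (((1 AND 1) OR (0 XOR 1)) XOR 1) -> 0
  row 7 [00111]: (((1 AND 1) OR (0 XOR 1)) XOR 1) -> 0
  row 8 [01000]: (((0 AND 0) OR (1 XOR 0)) XOR 0) -> 1
  row 9 [01001]: (((0 AND 0) OR (1 XOR 0)) XOR 0) -> 1
  row 10 [01010]: (((0 AND 0) OR (1 XOR 1)) XOR 1) -> 1
  row 11 [01011]: (((0 AND 0) OR (1 XOR 1)) XOR 1) -> 1
  row 12 [01100]: (((1 AND 1) OR (1 XOR 0)) XOR 0) -> 1
  row 13 [01101]: (((1 AND 1) OR (1 XOR 0)) XOR 0) -> 1
  row 14 [01110]: (((1 AND 1) OR (1 XOR 1)) XOR 1) -> 0
  row 15 [01111]: (((1 AND 1) OR (1 XOR 1)) XOR 1) -> 0
  row 16 [10000]: (((0 AND 0) OR (0 XOR 0)) XOR 0) -> 0
  row 17 [10001]: (((0 AND 0) OR (0 XOR 0)) XOR 0) -> 0
  row 18 [10010]: (((0 AND 0) OR (0 XOR 1)) XOR 1) -> 0
  row 19 [10011]: (((0 AND 0) OR (0 XOR 1)) XOR 1) -> 0
  row 20 [10100]: (((1 AND 1) OR (0 XOR 0)) XOR 0) -> 1
  row 21 [10101]: (((1 AND 1) OR (0 XOR 0)) XOR 0) -> 1
  row 22 [10110]: (((1 AND 1) OR (0 XOR 1)) XOR 1) -> 0
  row 23 [10111]: (((1 AND 1) OR (0 XOR 1)) XOR 1) -> 0
  row 24 [11000]: (((0 AND 0) OR (1 XOR 0)) XOR 0) -> 1
  row 25 [11001]: (((0 AND 0) OR (1 XOR 0)) XOR 0) -> 1
  row 26 [11010]: (((0 AND 0) OR (1 XOR 1)) XOR 1) -> 1
  row 27 [11011]: (((0 AND 0) OR (1 XOR 1)) XOR 1) -> 1
  row 28 [11100]: (((1 AND 1) OR (1 XOR 0)) XOR 0) -> 1
  row 29 [11101]: (((1 AND 1) OR (1 XOR 0)) XOR 0) -> 1
  row 30 [11110]: (((1 AND 1) OR (1 XOR 1)) XOR 1) -> 0
  row 31 [11111]: (((1 AND 1) OR (1 XOR 1)) XOR 1) -> 0
Full result column, 4 rows per line (a,b,c fixed per line; d,e runs 00..11 left to right):
  rows 0-3 [a,b,c=000]: 0000  = hex 0
  rows 4-7 [a,b,c=001]: 1100  = hex C
  rows 8-11 [a,b,c=010]: 1111  = hex F
  rows 12-15 [a,b,c=011]: 1100  = hex C
  rows 16-19 [a,b,c=100]: 0000  = hex 0
  rows 20-23 [a,b,c=101]: 1100  = hex C
  rows 24-27 [a,b,c=110]: 1111  = hex F
  rows 28-31 [a,b,c=111]: 1100  = hex C
Output column (row 0 .. row 31) = 00001100111111000000110011111100
Output column grouped in 4s = 0000 1100 1111 1100 0000 1100 1111 1100 = 0x0CFC0CFC
Convert to decimal digit by digit (value = value*16 + digit):
  0 -> 0
  0*16 + 12 (C) = 12
  12*16 + 15 (F) = 207
  207*16 + 12 (C) = 3324
  3324*16 + 0 = 53184
  53184*16 + 12 (C) = 850956
  850956*16 + 15 (F) = 13615311
  13615311*16 + 12 (C) = 217844988
Decimal = 217844988

217844988


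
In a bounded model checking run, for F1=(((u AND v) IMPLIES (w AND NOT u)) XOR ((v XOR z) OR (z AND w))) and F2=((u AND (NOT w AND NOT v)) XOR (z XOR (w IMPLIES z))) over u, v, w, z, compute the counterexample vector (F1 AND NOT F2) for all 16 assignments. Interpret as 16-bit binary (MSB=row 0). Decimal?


F1 = (((u AND v) IMPLIES (w AND NOT u)) XOR ((v XOR z) OR (z AND w)))
F2 = ((u AND (NOT w AND NOT v)) XOR (z XOR (w IMPLIES z)))
Counterexample to F1=>F2 is where F1=1 and F2=0.
Evaluate each row (bits = u,v,w,z, MSB first):
  row 0 [0000]: F1=1 F2=1 -> F1&~F2 -> 0
  row 1 [0001]: F1=0 F2=0 -> F1&~F2 -> 0
  row 2 [0010]: F1=1 F2=0 -> F1&~F2 -> 1
  row 3 [0011]: F1=0 F2=0 -> F1&~F2 -> 0
  row 4 [0100]: F1=0 F2=1 -> F1&~F2 -> 0
  row 5 [0101]: F1=1 F2=0 -> F1&~F2 -> 1
  row 6 [0110]: F1=0 F2=0 -> F1&~F2 -> 0
  row 7 [0111]: F1=0 F2=0 -> F1&~F2 -> 0
  row 8 [1000]: F1=1 F2=0 -> F1&~F2 -> 1
  row 9 [1001]: F1=0 F2=1 -> F1&~F2 -> 0
  row 10 [1010]: F1=1 F2=0 -> F1&~F2 -> 1
  row 11 [1011]: F1=0 F2=0 -> F1&~F2 -> 0
  row 12 [1100]: F1=1 F2=1 -> F1&~F2 -> 0
  row 13 [1101]: F1=0 F2=0 -> F1&~F2 -> 0
  row 14 [1110]: F1=1 F2=0 -> F1&~F2 -> 1
  row 15 [1111]: F1=1 F2=0 -> F1&~F2 -> 1
Full result column, 4 rows per line (u,v fixed per line; w,z runs 00..11 left to right):
  rows 0-3 [u,v=00]: 0010  = hex 2
  rows 4-7 [u,v=01]: 0100  = hex 4
  rows 8-11 [u,v=10]: 1010  = hex A
  rows 12-15 [u,v=11]: 0011  = hex 3
Counterexample vector (row 0 .. row 15) = 0010010010100011
Output column grouped in 4s = 0010 0100 1010 0011 = 0x24A3
Convert to decimal digit by digit (value = value*16 + digit):
  2 -> 2
  2*16 + 4 = 36
  36*16 + 10 (A) = 586
  586*16 + 3 = 9379
Decimal = 9379

9379


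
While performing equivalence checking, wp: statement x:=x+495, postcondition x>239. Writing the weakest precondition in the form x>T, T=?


Formula: wp(x:=E, P) = P[E/x] (substitute E for x in postcondition)
Step 1: Postcondition: x>239
Step 2: Substitute x+495 for x: x+495>239
Step 3: Solve for x: x > 239-495 = -256

-256


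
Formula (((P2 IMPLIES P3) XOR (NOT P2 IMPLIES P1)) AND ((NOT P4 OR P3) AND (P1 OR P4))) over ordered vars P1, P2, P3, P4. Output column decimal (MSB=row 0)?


Formula: (((P2 IMPLIES P3) XOR (NOT P2 IMPLIES P1)) AND ((NOT P4 OR P3) AND (P1 OR P4))) over P1, P2, P3, P4 (16 rows)
Evaluate each row (bits = P1,P2,P3,P4, MSB first):
  row 0 [0000]: (((0 IMPLIES 0) XOR (NOT 0 IMPLIES 0)) AND ((NOT 0 OR 0) AND (0 OR 0))) -> 0
  row 1 [0001]: (((0 IMPLIES 0) XOR (NOT 0 IMPLIES 0)) AND ((NOT 1 OR 0) AND (0 OR 1))) -> 0
  row 2 [0010]: (((0 IMPLIES 1) XOR (NOT 0 IMPLIES 0)) AND ((NOT 0 OR 1) AND (0 OR 0))) -> 0
  row 3 [0011]: (((0 IMPLIES 1) XOR (NOT 0 IMPLIES 0)) AND ((NOT 1 OR 1) AND (0 OR 1))) -> 1
  row 4 [0100]: (((1 IMPLIES 0) XOR (NOT 1 IMPLIES 0)) AND ((NOT 0 OR 0) AND (0 OR 0))) -> 0
  row 5 [0101]: (((1 IMPLIES 0) XOR (NOT 1 IMPLIES 0)) AND ((NOT 1 OR 0) AND (0 OR 1))) -> 0
  row 6 [0110]: (((1 IMPLIES 1) XOR (NOT 1 IMPLIES 0)) AND ((NOT 0 OR 1) AND (0 OR 0))) -> 0
  row 7 [0111]: (((1 IMPLIES 1) XOR (NOT 1 IMPLIES 0)) AND ((NOT 1 OR 1) AND (0 OR 1))) -> 0
  row 8 [1000]: (((0 IMPLIES 0) XOR (NOT 0 IMPLIES 1)) AND ((NOT 0 OR 0) AND (1 OR 0))) -> 0
  row 9 [1001]: (((0 IMPLIES 0) XOR (NOT 0 IMPLIES 1)) AND ((NOT 1 OR 0) AND (1 OR 1))) -> 0
  row 10 [1010]: (((0 IMPLIES 1) XOR (NOT 0 IMPLIES 1)) AND ((NOT 0 OR 1) AND (1 OR 0))) -> 0
  row 11 [1011]: (((0 IMPLIES 1) XOR (NOT 0 IMPLIES 1)) AND ((NOT 1 OR 1) AND (1 OR 1))) -> 0
  row 12 [1100]: (((1 IMPLIES 0) XOR (NOT 1 IMPLIES 1)) AND ((NOT 0 OR 0) AND (1 OR 0))) -> 1
  row 13 [1101]: (((1 IMPLIES 0) XOR (NOT 1 IMPLIES 1)) AND ((NOT 1 OR 0) AND (1 OR 1))) -> 0
  row 14 [1110]: (((1 IMPLIES 1) XOR (NOT 1 IMPLIES 1)) AND ((NOT 0 OR 1) AND (1 OR 0))) -> 0
  row 15 [1111]: (((1 IMPLIES 1) XOR (NOT 1 IMPLIES 1)) AND ((NOT 1 OR 1) AND (1 OR 1))) -> 0
Full result column, 4 rows per line (P1,P2 fixed per line; P3,P4 runs 00..11 left to right):
  rows 0-3 [P1,P2=00]: 0001  = hex 1
  rows 4-7 [P1,P2=01]: 0000  = hex 0
  rows 8-11 [P1,P2=10]: 0000  = hex 0
  rows 12-15 [P1,P2=11]: 1000  = hex 8
Output column (row 0 .. row 15) = 0001000000001000
Output column grouped in 4s = 0001 0000 0000 1000 = 0x1008
Convert to decimal digit by digit (value = value*16 + digit):
  1 -> 1
  1*16 + 0 = 16
  16*16 + 0 = 256
  256*16 + 8 = 4104
Decimal = 4104

4104


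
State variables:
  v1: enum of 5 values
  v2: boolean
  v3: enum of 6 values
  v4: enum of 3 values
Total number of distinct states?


State space = product of domain sizes of all variables.
Domain sizes:
  v1 (enum of 5 values): 5
  v2 (boolean): 2
  v3 (enum of 6 values): 6
  v4 (enum of 3 values): 3
Product = 5 * 2 * 6 * 3 = 180

180


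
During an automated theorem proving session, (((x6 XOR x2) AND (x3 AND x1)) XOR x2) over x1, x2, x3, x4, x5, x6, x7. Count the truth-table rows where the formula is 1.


Formula: (((x6 XOR x2) AND (x3 AND x1)) XOR x2) over 7 vars (128 rows)
Evaluate each row (x1, x2, x3, x4, x5, x6, x7 as bits, MSB first):
  row 0 [0000000]: (((0 XOR 0) AND (0 AND 0)) XOR 0) -> 0
  row 1 [0000001]: (((0 XOR 0) AND (0 AND 0)) XOR 0) -> 0
  row 2 [0000010]: (((1 XOR 0) AND (0 AND 0)) XOR 0) -> 0
  row 3 [0000011]: (((1 XOR 0) AND (0 AND 0)) XOR 0) -> 0
  row 4 [0000100]: (((0 XOR 0) AND (0 AND 0)) XOR 0) -> 0
  (every remaining row is evaluated the same way; all 128 results are listed next)
Full result column, 8 rows per line (x1,x2,x3,x4 fixed per line; x5,x6,x7 runs 000..111 left to right):
  rows 0-7 [x1,x2,x3,x4=0000]: 00000000  (ones: 0)
  rows 8-15 [x1,x2,x3,x4=0001]: 00000000  (ones: 0)
  rows 16-23 [x1,x2,x3,x4=0010]: 00000000  (ones: 0)
  rows 24-31 [x1,x2,x3,x4=0011]: 00000000  (ones: 0)
  rows 32-39 [x1,x2,x3,x4=0100]: 11111111  (ones: 8)
  rows 40-47 [x1,x2,x3,x4=0101]: 11111111  (ones: 8)
  rows 48-55 [x1,x2,x3,x4=0110]: 11111111  (ones: 8)
  rows 56-63 [x1,x2,x3,x4=0111]: 11111111  (ones: 8)
  rows 64-71 [x1,x2,x3,x4=1000]: 00000000  (ones: 0)
  rows 72-79 [x1,x2,x3,x4=1001]: 00000000  (ones: 0)
  rows 80-87 [x1,x2,x3,x4=1010]: 00110011  (ones: 4)
  rows 88-95 [x1,x2,x3,x4=1011]: 00110011  (ones: 4)
  rows 96-103 [x1,x2,x3,x4=1100]: 11111111  (ones: 8)
  rows 104-111 [x1,x2,x3,x4=1101]: 11111111  (ones: 8)
  rows 112-119 [x1,x2,x3,x4=1110]: 00110011  (ones: 4)
  rows 120-127 [x1,x2,x3,x4=1111]: 00110011  (ones: 4)
Count of 1-rows = 0+0+0+0+8+8+8+8+0+0+4+4+8+8+4+4 = 64

64


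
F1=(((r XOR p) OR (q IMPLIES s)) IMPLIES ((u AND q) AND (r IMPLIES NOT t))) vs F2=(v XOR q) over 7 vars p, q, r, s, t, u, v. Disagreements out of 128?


F1 = (((r XOR p) OR (q IMPLIES s)) IMPLIES ((u AND q) AND (r IMPLIES NOT t)))
F2 = (v XOR q)
Evaluate both on each of 128 rows (bits = p,q,r,s,t,u,v):
  row 0 [0000000]: F1=0 F2=0 -> 0
  row 1 [0000001]: F1=0 F2=1 (differ) -> 1
  row 2 [0000010]: F1=0 F2=0 -> 0
  row 3 [0000011]: F1=0 F2=1 (differ) -> 1
  row 4 [0000100]: F1=0 F2=0 -> 0
  (every remaining row is evaluated the same way; all 128 results are listed next)
Full result column, 8 rows per line (p,q,r,s fixed per line; t,u,v runs 000..111 left to right):
  rows 0-7 [p,q,r,s=0000]: 01010101  (ones: 4)
  rows 8-15 [p,q,r,s=0001]: 01010101  (ones: 4)
  rows 16-23 [p,q,r,s=0010]: 01010101  (ones: 4)
  rows 24-31 [p,q,r,s=0011]: 01010101  (ones: 4)
  rows 32-39 [p,q,r,s=0100]: 01010101  (ones: 4)
  rows 40-47 [p,q,r,s=0101]: 10011001  (ones: 4)
  rows 48-55 [p,q,r,s=0110]: 10011010  (ones: 4)
  rows 56-63 [p,q,r,s=0111]: 10011010  (ones: 4)
  rows 64-71 [p,q,r,s=1000]: 01010101  (ones: 4)
  rows 72-79 [p,q,r,s=1001]: 01010101  (ones: 4)
  rows 80-87 [p,q,r,s=1010]: 01010101  (ones: 4)
  rows 88-95 [p,q,r,s=1011]: 01010101  (ones: 4)
  rows 96-103 [p,q,r,s=1100]: 10011001  (ones: 4)
  rows 104-111 [p,q,r,s=1101]: 10011001  (ones: 4)
  rows 112-119 [p,q,r,s=1110]: 01010101  (ones: 4)
  rows 120-127 [p,q,r,s=1111]: 10011010  (ones: 4)
Disagreements = 4+4+4+4+4+4+4+4+4+4+4+4+4+4+4+4 = 64

64


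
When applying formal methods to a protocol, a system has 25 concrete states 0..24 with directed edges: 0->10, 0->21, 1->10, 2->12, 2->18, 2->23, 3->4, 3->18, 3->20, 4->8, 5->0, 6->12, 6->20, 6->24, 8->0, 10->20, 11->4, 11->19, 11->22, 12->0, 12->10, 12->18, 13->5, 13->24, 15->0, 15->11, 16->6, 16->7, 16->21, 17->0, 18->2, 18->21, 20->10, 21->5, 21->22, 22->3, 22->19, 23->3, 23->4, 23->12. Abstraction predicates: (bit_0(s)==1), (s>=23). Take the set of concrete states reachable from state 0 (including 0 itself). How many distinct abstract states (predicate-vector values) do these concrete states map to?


BFS from 0:
Concrete reachable: {0, 2, 3, 4, 5, 8, 10, 12, 18, 19, 20, 21, 22, 23}
Abstract via predicates (bit_0(s)==1), (s>=23):
  (0,0) <- {0, 2, 4, 8, 10, 12, 18, 20, 22}
  (1,0) <- {3, 5, 19, 21}
  (1,1) <- {23}
Distinct abstract states = 3

3


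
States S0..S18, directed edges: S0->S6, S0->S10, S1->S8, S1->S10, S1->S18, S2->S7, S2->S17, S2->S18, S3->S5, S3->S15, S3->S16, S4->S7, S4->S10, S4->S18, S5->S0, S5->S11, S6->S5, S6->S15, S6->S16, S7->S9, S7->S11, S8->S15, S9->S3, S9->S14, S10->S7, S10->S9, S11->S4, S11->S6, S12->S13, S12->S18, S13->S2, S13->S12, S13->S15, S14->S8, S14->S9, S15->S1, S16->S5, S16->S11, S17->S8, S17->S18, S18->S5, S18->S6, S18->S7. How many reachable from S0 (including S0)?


BFS from S0:
  layer 0: {S0}
  layer 1: {S6, S10}
  layer 2: {S5, S7, S9, S15, S16}
  layer 3: {S1, S3, S11, S14}
  layer 4: {S4, S8, S18}
Reachable set: {S0, S1, S3, S4, S5, S6, S7, S8, S9, S10, S11, S14, S15, S16, S18}
Count = 15

15


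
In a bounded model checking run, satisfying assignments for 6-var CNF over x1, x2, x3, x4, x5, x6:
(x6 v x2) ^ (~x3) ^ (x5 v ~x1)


CNF with 3 clauses over 6 vars (64 assignments).
An assignment satisfies CNF iff every clause has >=1 true literal.
Check each row (bits = x1,x2,x3,x4,x5,x6; clause T/F shown):
  row 0 [000000]: clauses=FTT -> 0
  row 1 [000001]: clauses=TTT -> 1
  row 2 [000010]: clauses=FTT -> 0
  row 3 [000011]: clauses=TTT -> 1
  row 4 [000100]: clauses=FTT -> 0
  (every remaining row is evaluated the same way; all 64 results are listed next)
Full result column, 8 rows per line (x1,x2,x3 fixed per line; x4,x5,x6 runs 000..111 left to right):
  rows 0-7 [x1,x2,x3=000]: 01010101  (ones: 4)
  rows 8-15 [x1,x2,x3=001]: 00000000  (ones: 0)
  rows 16-23 [x1,x2,x3=010]: 11111111  (ones: 8)
  rows 24-31 [x1,x2,x3=011]: 00000000  (ones: 0)
  rows 32-39 [x1,x2,x3=100]: 00010001  (ones: 2)
  rows 40-47 [x1,x2,x3=101]: 00000000  (ones: 0)
  rows 48-55 [x1,x2,x3=110]: 00110011  (ones: 4)
  rows 56-63 [x1,x2,x3=111]: 00000000  (ones: 0)
Satisfying assignments = 4+0+8+0+2+0+4+0 = 18

18


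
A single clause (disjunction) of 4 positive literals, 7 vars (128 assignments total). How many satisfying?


Step 1: Total=2^7=128
Step 2: Unsat when all 4 false: 2^3=8
Step 3: Sat=128-8=120

120


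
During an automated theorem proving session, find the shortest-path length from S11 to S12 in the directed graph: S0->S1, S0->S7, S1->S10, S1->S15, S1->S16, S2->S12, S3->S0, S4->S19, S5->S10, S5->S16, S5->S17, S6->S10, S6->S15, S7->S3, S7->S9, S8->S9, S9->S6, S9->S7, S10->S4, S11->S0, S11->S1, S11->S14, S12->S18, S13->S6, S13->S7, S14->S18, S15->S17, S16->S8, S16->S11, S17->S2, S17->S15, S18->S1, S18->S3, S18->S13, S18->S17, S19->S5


BFS layer-by-layer from S11:
  dist 0: {S11}
  dist 1: {S0, S1, S14}
  dist 2: {S7, S10, S15, S16, S18}
  dist 3: {S3, S4, S8, S9, S13, S17}
  dist 4: {S2, S6, S19}
  dist 5: {S5, S12}
  -> S12 reached at distance 5
Shortest path length = 5

5


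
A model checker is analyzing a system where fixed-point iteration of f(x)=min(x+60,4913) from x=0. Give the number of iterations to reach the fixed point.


Step 1: x=0, cap=4913, increment=60
Step 2: x grows by 60 each step until capped at 4913; fixed point is x=4913
Step 3: iterations = ceil(4913/60) = 82

82


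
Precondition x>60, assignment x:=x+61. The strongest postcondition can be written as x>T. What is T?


Formula: sp(P, x:=E) = exists old_x. (x = E[old_x/x]) AND P[old_x/x] (old_x is the value of x before the assignment; eliminate old_x by solving x = E[old_x/x] for old_x)
Step 1: Precondition P: x>60, i.e. old_x > 60
Step 2: Assignment gives x = old_x + 61, so old_x = x - 61
Step 3: Substitute into P: x - 61 > 60
Step 4: Simplify: x > 60+61 = 121

121


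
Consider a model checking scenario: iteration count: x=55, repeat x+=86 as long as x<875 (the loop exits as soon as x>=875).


Step 1: x goes from 55 toward 875 by 86; the body runs while x<875, so iterations = ceil((bound-start)/step)
Step 2: Distance=820
Step 3: ceil(820/86)=10

10


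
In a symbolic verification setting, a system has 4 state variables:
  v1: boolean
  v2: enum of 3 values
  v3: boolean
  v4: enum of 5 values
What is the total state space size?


State space = product of domain sizes of all variables.
Domain sizes:
  v1 (boolean): 2
  v2 (enum of 3 values): 3
  v3 (boolean): 2
  v4 (enum of 5 values): 5
Product = 2 * 3 * 2 * 5 = 60

60


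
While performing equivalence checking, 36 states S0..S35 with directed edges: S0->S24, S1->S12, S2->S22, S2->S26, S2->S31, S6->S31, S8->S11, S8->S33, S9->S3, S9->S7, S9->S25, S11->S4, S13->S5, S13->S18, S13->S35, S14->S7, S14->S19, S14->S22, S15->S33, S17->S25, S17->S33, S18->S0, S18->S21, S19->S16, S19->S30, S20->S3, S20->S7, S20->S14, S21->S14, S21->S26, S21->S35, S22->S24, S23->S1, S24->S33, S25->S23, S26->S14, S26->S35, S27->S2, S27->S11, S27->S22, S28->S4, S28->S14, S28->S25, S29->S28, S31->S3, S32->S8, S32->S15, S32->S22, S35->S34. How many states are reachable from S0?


BFS from S0:
  layer 0: {S0}
  layer 1: {S24}
  layer 2: {S33}
Reachable set: {S0, S24, S33}
Count = 3

3


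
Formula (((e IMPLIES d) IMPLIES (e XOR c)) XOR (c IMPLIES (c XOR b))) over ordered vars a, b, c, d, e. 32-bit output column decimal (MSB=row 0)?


Formula: (((e IMPLIES d) IMPLIES (e XOR c)) XOR (c IMPLIES (c XOR b))) over a, b, c, d, e (32 rows)
Evaluate each row (bits = a,b,c,d,e, MSB first):
  row 0 [00000]: (((0 IMPLIES 0) IMPLIES (0 XOR 0)) XOR (0 IMPLIES (0 XOR 0))) -> 1
  row 1 [00001]: (((1 IMPLIES 0) IMPLIES (1 XOR 0)) XOR (0 IMPLIES (0 XOR 0))) -> 0
  row 2 [00010]: (((0 IMPLIES 1) IMPLIES (0 XOR 0)) XOR (0 IMPLIES (0 XOR 0))) -> 1
  row 3 [00011]: (((1 IMPLIES 1) IMPLIES (1 XOR 0)) XOR (0 IMPLIES (0 XOR 0))) -> 0
  row 4 [00100]: (((0 IMPLIES 0) IMPLIES (0 XOR 1)) XOR (1 IMPLIES (1 XOR 0))) -> 0
  row 5 [00101]: (((1 IMPLIES 0) IMPLIES (1 XOR 1)) XOR (1 IMPLIES (1 XOR 0))) -> 0
  row 6 [00110]: (((0 IMPLIES 1) IMPLIES (0 XOR 1)) XOR (1 IMPLIES (1 XOR 0))) -> 0
  row 7 [00111]: (((1 IMPLIES 1) IMPLIES (1 XOR 1)) XOR (1 IMPLIES (1 XOR 0))) -> 1
  row 8 [01000]: (((0 IMPLIES 0) IMPLIES (0 XOR 0)) XOR (0 IMPLIES (0 XOR 1))) -> 1
  row 9 [01001]: (((1 IMPLIES 0) IMPLIES (1 XOR 0)) XOR (0 IMPLIES (0 XOR 1))) -> 0
  row 10 [01010]: (((0 IMPLIES 1) IMPLIES (0 XOR 0)) XOR (0 IMPLIES (0 XOR 1))) -> 1
  row 11 [01011]: (((1 IMPLIES 1) IMPLIES (1 XOR 0)) XOR (0 IMPLIES (0 XOR 1))) -> 0
  row 12 [01100]: (((0 IMPLIES 0) IMPLIES (0 XOR 1)) XOR (1 IMPLIES (1 XOR 1))) -> 1
  row 13 [01101]: (((1 IMPLIES 0) IMPLIES (1 XOR 1)) XOR (1 IMPLIES (1 XOR 1))) -> 1
  row 14 [01110]: (((0 IMPLIES 1) IMPLIES (0 XOR 1)) XOR (1 IMPLIES (1 XOR 1))) -> 1
  row 15 [01111]: (((1 IMPLIES 1) IMPLIES (1 XOR 1)) XOR (1 IMPLIES (1 XOR 1))) -> 0
  row 16 [10000]: (((0 IMPLIES 0) IMPLIES (0 XOR 0)) XOR (0 IMPLIES (0 XOR 0))) -> 1
  row 17 [10001]: (((1 IMPLIES 0) IMPLIES (1 XOR 0)) XOR (0 IMPLIES (0 XOR 0))) -> 0
  row 18 [10010]: (((0 IMPLIES 1) IMPLIES (0 XOR 0)) XOR (0 IMPLIES (0 XOR 0))) -> 1
  row 19 [10011]: (((1 IMPLIES 1) IMPLIES (1 XOR 0)) XOR (0 IMPLIES (0 XOR 0))) -> 0
  row 20 [10100]: (((0 IMPLIES 0) IMPLIES (0 XOR 1)) XOR (1 IMPLIES (1 XOR 0))) -> 0
  row 21 [10101]: (((1 IMPLIES 0) IMPLIES (1 XOR 1)) XOR (1 IMPLIES (1 XOR 0))) -> 0
  row 22 [10110]: (((0 IMPLIES 1) IMPLIES (0 XOR 1)) XOR (1 IMPLIES (1 XOR 0))) -> 0
  row 23 [10111]: (((1 IMPLIES 1) IMPLIES (1 XOR 1)) XOR (1 IMPLIES (1 XOR 0))) -> 1
  row 24 [11000]: (((0 IMPLIES 0) IMPLIES (0 XOR 0)) XOR (0 IMPLIES (0 XOR 1))) -> 1
  row 25 [11001]: (((1 IMPLIES 0) IMPLIES (1 XOR 0)) XOR (0 IMPLIES (0 XOR 1))) -> 0
  row 26 [11010]: (((0 IMPLIES 1) IMPLIES (0 XOR 0)) XOR (0 IMPLIES (0 XOR 1))) -> 1
  row 27 [11011]: (((1 IMPLIES 1) IMPLIES (1 XOR 0)) XOR (0 IMPLIES (0 XOR 1))) -> 0
  row 28 [11100]: (((0 IMPLIES 0) IMPLIES (0 XOR 1)) XOR (1 IMPLIES (1 XOR 1))) -> 1
  row 29 [11101]: (((1 IMPLIES 0) IMPLIES (1 XOR 1)) XOR (1 IMPLIES (1 XOR 1))) -> 1
  row 30 [11110]: (((0 IMPLIES 1) IMPLIES (0 XOR 1)) XOR (1 IMPLIES (1 XOR 1))) -> 1
  row 31 [11111]: (((1 IMPLIES 1) IMPLIES (1 XOR 1)) XOR (1 IMPLIES (1 XOR 1))) -> 0
Full result column, 4 rows per line (a,b,c fixed per line; d,e runs 00..11 left to right):
  rows 0-3 [a,b,c=000]: 1010  = hex A
  rows 4-7 [a,b,c=001]: 0001  = hex 1
  rows 8-11 [a,b,c=010]: 1010  = hex A
  rows 12-15 [a,b,c=011]: 1110  = hex E
  rows 16-19 [a,b,c=100]: 1010  = hex A
  rows 20-23 [a,b,c=101]: 0001  = hex 1
  rows 24-27 [a,b,c=110]: 1010  = hex A
  rows 28-31 [a,b,c=111]: 1110  = hex E
Output column (row 0 .. row 31) = 10100001101011101010000110101110
Output column grouped in 4s = 1010 0001 1010 1110 1010 0001 1010 1110 = 0xA1AEA1AE
Convert to decimal digit by digit (value = value*16 + digit):
  A -> 10
  10*16 + 1 = 161
  161*16 + 10 (A) = 2586
  2586*16 + 14 (E) = 41390
  41390*16 + 10 (A) = 662250
  662250*16 + 1 = 10596001
  10596001*16 + 10 (A) = 169536026
  169536026*16 + 14 (E) = 2712576430
Decimal = 2712576430

2712576430


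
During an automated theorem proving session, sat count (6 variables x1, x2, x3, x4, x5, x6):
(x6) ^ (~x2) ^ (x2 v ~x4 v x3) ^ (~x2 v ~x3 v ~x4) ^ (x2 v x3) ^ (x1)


CNF with 6 clauses over 6 vars (64 assignments).
An assignment satisfies CNF iff every clause has >=1 true literal.
Check each row (bits = x1,x2,x3,x4,x5,x6; clause T/F shown):
  row 0 [000000]: clauses=FTTTFF -> 0
  row 1 [000001]: clauses=TTTTFF -> 0
  row 2 [000010]: clauses=FTTTFF -> 0
  row 3 [000011]: clauses=TTTTFF -> 0
  row 4 [000100]: clauses=FTFTFF -> 0
  (every remaining row is evaluated the same way; all 64 results are listed next)
Full result column, 8 rows per line (x1,x2,x3 fixed per line; x4,x5,x6 runs 000..111 left to right):
  rows 0-7 [x1,x2,x3=000]: 00000000  (ones: 0)
  rows 8-15 [x1,x2,x3=001]: 00000000  (ones: 0)
  rows 16-23 [x1,x2,x3=010]: 00000000  (ones: 0)
  rows 24-31 [x1,x2,x3=011]: 00000000  (ones: 0)
  rows 32-39 [x1,x2,x3=100]: 00000000  (ones: 0)
  rows 40-47 [x1,x2,x3=101]: 01010101  (ones: 4)
  rows 48-55 [x1,x2,x3=110]: 00000000  (ones: 0)
  rows 56-63 [x1,x2,x3=111]: 00000000  (ones: 0)
Satisfying assignments = 0+0+0+0+0+4+0+0 = 4

4
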